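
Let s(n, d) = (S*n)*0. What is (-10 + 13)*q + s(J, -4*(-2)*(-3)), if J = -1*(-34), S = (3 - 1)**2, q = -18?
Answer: -54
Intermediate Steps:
S = 4 (S = 2**2 = 4)
J = 34
s(n, d) = 0 (s(n, d) = (4*n)*0 = 0)
(-10 + 13)*q + s(J, -4*(-2)*(-3)) = (-10 + 13)*(-18) + 0 = 3*(-18) + 0 = -54 + 0 = -54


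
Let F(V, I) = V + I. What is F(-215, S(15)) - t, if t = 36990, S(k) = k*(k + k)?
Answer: -36755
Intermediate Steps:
S(k) = 2*k**2 (S(k) = k*(2*k) = 2*k**2)
F(V, I) = I + V
F(-215, S(15)) - t = (2*15**2 - 215) - 1*36990 = (2*225 - 215) - 36990 = (450 - 215) - 36990 = 235 - 36990 = -36755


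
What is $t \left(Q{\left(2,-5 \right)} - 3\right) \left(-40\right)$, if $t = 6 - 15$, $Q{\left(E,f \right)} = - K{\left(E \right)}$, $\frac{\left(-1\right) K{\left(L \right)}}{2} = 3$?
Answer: $1080$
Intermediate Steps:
$K{\left(L \right)} = -6$ ($K{\left(L \right)} = \left(-2\right) 3 = -6$)
$Q{\left(E,f \right)} = 6$ ($Q{\left(E,f \right)} = \left(-1\right) \left(-6\right) = 6$)
$t = -9$ ($t = 6 - 15 = -9$)
$t \left(Q{\left(2,-5 \right)} - 3\right) \left(-40\right) = - 9 \left(6 - 3\right) \left(-40\right) = \left(-9\right) 3 \left(-40\right) = \left(-27\right) \left(-40\right) = 1080$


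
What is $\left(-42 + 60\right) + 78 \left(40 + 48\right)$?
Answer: $6882$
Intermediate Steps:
$\left(-42 + 60\right) + 78 \left(40 + 48\right) = 18 + 78 \cdot 88 = 18 + 6864 = 6882$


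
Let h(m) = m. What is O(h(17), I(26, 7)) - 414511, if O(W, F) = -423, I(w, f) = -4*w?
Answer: -414934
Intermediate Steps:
O(h(17), I(26, 7)) - 414511 = -423 - 414511 = -414934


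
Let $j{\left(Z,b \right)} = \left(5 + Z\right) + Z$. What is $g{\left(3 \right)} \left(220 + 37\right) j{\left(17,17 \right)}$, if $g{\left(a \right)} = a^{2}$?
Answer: $90207$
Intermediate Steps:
$j{\left(Z,b \right)} = 5 + 2 Z$
$g{\left(3 \right)} \left(220 + 37\right) j{\left(17,17 \right)} = 3^{2} \left(220 + 37\right) \left(5 + 2 \cdot 17\right) = 9 \cdot 257 \left(5 + 34\right) = 9 \cdot 257 \cdot 39 = 9 \cdot 10023 = 90207$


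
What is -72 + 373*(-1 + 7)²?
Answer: 13356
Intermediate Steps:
-72 + 373*(-1 + 7)² = -72 + 373*6² = -72 + 373*36 = -72 + 13428 = 13356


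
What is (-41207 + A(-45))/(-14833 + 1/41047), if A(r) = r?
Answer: 846635422/304425075 ≈ 2.7811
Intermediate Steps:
(-41207 + A(-45))/(-14833 + 1/41047) = (-41207 - 45)/(-14833 + 1/41047) = -41252/(-14833 + 1/41047) = -41252/(-608850150/41047) = -41252*(-41047/608850150) = 846635422/304425075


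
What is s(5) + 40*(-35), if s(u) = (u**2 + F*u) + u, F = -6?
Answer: -1400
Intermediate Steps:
s(u) = u**2 - 5*u (s(u) = (u**2 - 6*u) + u = u**2 - 5*u)
s(5) + 40*(-35) = 5*(-5 + 5) + 40*(-35) = 5*0 - 1400 = 0 - 1400 = -1400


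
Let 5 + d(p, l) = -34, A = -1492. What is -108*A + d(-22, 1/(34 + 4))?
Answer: 161097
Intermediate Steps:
d(p, l) = -39 (d(p, l) = -5 - 34 = -39)
-108*A + d(-22, 1/(34 + 4)) = -108*(-1492) - 39 = 161136 - 39 = 161097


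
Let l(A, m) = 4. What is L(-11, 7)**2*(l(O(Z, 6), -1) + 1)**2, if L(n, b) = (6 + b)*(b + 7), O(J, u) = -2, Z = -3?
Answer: 828100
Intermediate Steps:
L(n, b) = (6 + b)*(7 + b)
L(-11, 7)**2*(l(O(Z, 6), -1) + 1)**2 = (42 + 7**2 + 13*7)**2*(4 + 1)**2 = (42 + 49 + 91)**2*5**2 = 182**2*25 = 33124*25 = 828100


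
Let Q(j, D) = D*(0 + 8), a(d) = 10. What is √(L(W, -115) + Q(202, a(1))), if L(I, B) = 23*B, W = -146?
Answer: 3*I*√285 ≈ 50.646*I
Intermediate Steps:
Q(j, D) = 8*D (Q(j, D) = D*8 = 8*D)
√(L(W, -115) + Q(202, a(1))) = √(23*(-115) + 8*10) = √(-2645 + 80) = √(-2565) = 3*I*√285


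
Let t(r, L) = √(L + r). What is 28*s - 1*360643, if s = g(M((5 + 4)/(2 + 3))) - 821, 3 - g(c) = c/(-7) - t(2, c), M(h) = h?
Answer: -1917699/5 + 28*√95/5 ≈ -3.8349e+5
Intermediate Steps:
g(c) = 3 + √(2 + c) + c/7 (g(c) = 3 - (c/(-7) - √(c + 2)) = 3 - (c*(-⅐) - √(2 + c)) = 3 - (-c/7 - √(2 + c)) = 3 - (-√(2 + c) - c/7) = 3 + (√(2 + c) + c/7) = 3 + √(2 + c) + c/7)
s = -28621/35 + √95/5 (s = (3 + √(2 + (5 + 4)/(2 + 3)) + ((5 + 4)/(2 + 3))/7) - 821 = (3 + √(2 + 9/5) + (9/5)/7) - 821 = (3 + √(2 + 9*(⅕)) + (9*(⅕))/7) - 821 = (3 + √(2 + 9/5) + (⅐)*(9/5)) - 821 = (3 + √(19/5) + 9/35) - 821 = (3 + √95/5 + 9/35) - 821 = (114/35 + √95/5) - 821 = -28621/35 + √95/5 ≈ -815.79)
28*s - 1*360643 = 28*(-28621/35 + √95/5) - 1*360643 = (-114484/5 + 28*√95/5) - 360643 = -1917699/5 + 28*√95/5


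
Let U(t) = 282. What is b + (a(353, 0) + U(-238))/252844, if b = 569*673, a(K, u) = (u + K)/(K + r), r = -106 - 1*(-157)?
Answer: 39116622536793/102148976 ≈ 3.8294e+5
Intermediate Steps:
r = 51 (r = -106 + 157 = 51)
a(K, u) = (K + u)/(51 + K) (a(K, u) = (u + K)/(K + 51) = (K + u)/(51 + K))
b = 382937
b + (a(353, 0) + U(-238))/252844 = 382937 + ((353 + 0)/(51 + 353) + 282)/252844 = 382937 + (353/404 + 282)*(1/252844) = 382937 + (114281/404)*(1/252844) = 382937 + 114281/102148976 = 39116622536793/102148976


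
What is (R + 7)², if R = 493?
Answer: 250000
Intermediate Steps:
(R + 7)² = (493 + 7)² = 500² = 250000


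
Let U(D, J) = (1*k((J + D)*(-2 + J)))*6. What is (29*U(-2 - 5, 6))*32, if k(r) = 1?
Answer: 5568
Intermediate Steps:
U(D, J) = 6 (U(D, J) = (1*1)*6 = 1*6 = 6)
(29*U(-2 - 5, 6))*32 = (29*6)*32 = 174*32 = 5568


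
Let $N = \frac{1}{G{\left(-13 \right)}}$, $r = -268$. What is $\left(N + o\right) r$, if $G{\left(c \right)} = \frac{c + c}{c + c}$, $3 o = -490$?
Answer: $\frac{130516}{3} \approx 43505.0$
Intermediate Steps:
$o = - \frac{490}{3}$ ($o = \frac{1}{3} \left(-490\right) = - \frac{490}{3} \approx -163.33$)
$G{\left(c \right)} = 1$ ($G{\left(c \right)} = \frac{2 c}{2 c} = 2 c \frac{1}{2 c} = 1$)
$N = 1$ ($N = 1^{-1} = 1$)
$\left(N + o\right) r = \left(1 - \frac{490}{3}\right) \left(-268\right) = \left(- \frac{487}{3}\right) \left(-268\right) = \frac{130516}{3}$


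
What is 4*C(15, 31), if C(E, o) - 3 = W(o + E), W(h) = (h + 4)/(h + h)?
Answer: 326/23 ≈ 14.174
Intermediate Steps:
W(h) = (4 + h)/(2*h) (W(h) = (4 + h)/((2*h)) = (4 + h)*(1/(2*h)) = (4 + h)/(2*h))
C(E, o) = 3 + (4 + E + o)/(2*(E + o)) (C(E, o) = 3 + (4 + (o + E))/(2*(o + E)) = 3 + (4 + (E + o))/(2*(E + o)) = 3 + (4 + E + o)/(2*(E + o)))
4*C(15, 31) = 4*((4 + 7*15 + 7*31)/(2*(15 + 31))) = 4*((1/2)*(4 + 105 + 217)/46) = 4*((1/2)*(1/46)*326) = 4*(163/46) = 326/23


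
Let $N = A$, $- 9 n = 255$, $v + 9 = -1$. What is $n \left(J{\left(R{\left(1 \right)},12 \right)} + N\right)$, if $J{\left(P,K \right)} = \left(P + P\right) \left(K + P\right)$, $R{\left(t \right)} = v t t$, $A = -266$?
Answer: $8670$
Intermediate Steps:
$v = -10$ ($v = -9 - 1 = -10$)
$n = - \frac{85}{3}$ ($n = \left(- \frac{1}{9}\right) 255 = - \frac{85}{3} \approx -28.333$)
$R{\left(t \right)} = - 10 t^{2}$ ($R{\left(t \right)} = - 10 t t = - 10 t^{2}$)
$J{\left(P,K \right)} = 2 P \left(K + P\right)$
$N = -266$
$n \left(J{\left(R{\left(1 \right)},12 \right)} + N\right) = - \frac{85 \left(2 \left(- 10 \cdot 1^{2}\right) \left(12 - 10 \cdot 1^{2}\right) - 266\right)}{3} = - \frac{85 \left(2 \left(\left(-10\right) 1\right) \left(12 - 10\right) - 266\right)}{3} = - \frac{85 \left(2 \left(-10\right) \left(12 - 10\right) - 266\right)}{3} = - \frac{85 \left(2 \left(-10\right) 2 - 266\right)}{3} = - \frac{85 \left(-40 - 266\right)}{3} = \left(- \frac{85}{3}\right) \left(-306\right) = 8670$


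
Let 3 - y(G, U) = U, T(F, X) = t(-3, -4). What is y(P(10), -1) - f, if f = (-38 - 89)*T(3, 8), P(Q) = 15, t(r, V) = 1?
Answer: 131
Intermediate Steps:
T(F, X) = 1
y(G, U) = 3 - U
f = -127 (f = (-38 - 89)*1 = -127*1 = -127)
y(P(10), -1) - f = (3 - 1*(-1)) - 1*(-127) = (3 + 1) + 127 = 4 + 127 = 131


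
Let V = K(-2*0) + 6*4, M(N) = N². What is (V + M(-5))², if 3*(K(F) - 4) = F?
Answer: 2809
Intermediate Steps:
K(F) = 4 + F/3
V = 28 (V = (4 + (-2*0)/3) + 6*4 = (4 + (⅓)*0) + 24 = (4 + 0) + 24 = 4 + 24 = 28)
(V + M(-5))² = (28 + (-5)²)² = (28 + 25)² = 53² = 2809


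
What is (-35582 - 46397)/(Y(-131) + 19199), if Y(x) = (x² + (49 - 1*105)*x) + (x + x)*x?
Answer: -81979/78018 ≈ -1.0508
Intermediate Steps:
Y(x) = -56*x + 3*x² (Y(x) = (x² + (49 - 105)*x) + (2*x)*x = (x² - 56*x) + 2*x² = -56*x + 3*x²)
(-35582 - 46397)/(Y(-131) + 19199) = (-35582 - 46397)/(-131*(-56 + 3*(-131)) + 19199) = -81979/(-131*(-56 - 393) + 19199) = -81979/(-131*(-449) + 19199) = -81979/(58819 + 19199) = -81979/78018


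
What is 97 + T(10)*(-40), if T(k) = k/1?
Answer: -303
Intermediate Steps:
T(k) = k (T(k) = k*1 = k)
97 + T(10)*(-40) = 97 + 10*(-40) = 97 - 400 = -303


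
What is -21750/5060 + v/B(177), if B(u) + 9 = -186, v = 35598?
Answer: -6145571/32890 ≈ -186.85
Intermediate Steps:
B(u) = -195 (B(u) = -9 - 186 = -195)
-21750/5060 + v/B(177) = -21750/5060 + 35598/(-195) = -21750*1/5060 + 35598*(-1/195) = -2175/506 - 11866/65 = -6145571/32890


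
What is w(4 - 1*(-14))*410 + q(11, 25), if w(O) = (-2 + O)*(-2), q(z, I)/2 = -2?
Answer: -13124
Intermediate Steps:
q(z, I) = -4 (q(z, I) = 2*(-2) = -4)
w(O) = 4 - 2*O
w(4 - 1*(-14))*410 + q(11, 25) = (4 - 2*(4 - 1*(-14)))*410 - 4 = (4 - 2*(4 + 14))*410 - 4 = (4 - 2*18)*410 - 4 = (4 - 36)*410 - 4 = -32*410 - 4 = -13120 - 4 = -13124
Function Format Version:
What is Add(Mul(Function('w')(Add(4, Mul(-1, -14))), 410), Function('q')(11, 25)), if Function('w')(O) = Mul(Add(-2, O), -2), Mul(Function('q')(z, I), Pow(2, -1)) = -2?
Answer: -13124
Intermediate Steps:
Function('q')(z, I) = -4 (Function('q')(z, I) = Mul(2, -2) = -4)
Function('w')(O) = Add(4, Mul(-2, O))
Add(Mul(Function('w')(Add(4, Mul(-1, -14))), 410), Function('q')(11, 25)) = Add(Mul(Add(4, Mul(-2, Add(4, Mul(-1, -14)))), 410), -4) = Add(Mul(Add(4, Mul(-2, Add(4, 14))), 410), -4) = Add(Mul(Add(4, Mul(-2, 18)), 410), -4) = Add(Mul(Add(4, -36), 410), -4) = Add(Mul(-32, 410), -4) = Add(-13120, -4) = -13124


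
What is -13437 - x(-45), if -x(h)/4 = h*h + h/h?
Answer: -5333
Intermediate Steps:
x(h) = -4 - 4*h² (x(h) = -4*(h*h + h/h) = -4*(h² + 1) = -4*(1 + h²) = -4 - 4*h²)
-13437 - x(-45) = -13437 - (-4 - 4*(-45)²) = -13437 - (-4 - 4*2025) = -13437 - (-4 - 8100) = -13437 - 1*(-8104) = -13437 + 8104 = -5333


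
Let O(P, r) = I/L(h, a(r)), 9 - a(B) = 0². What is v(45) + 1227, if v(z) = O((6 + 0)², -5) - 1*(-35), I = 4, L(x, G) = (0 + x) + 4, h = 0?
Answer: 1263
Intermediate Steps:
a(B) = 9 (a(B) = 9 - 1*0² = 9 - 1*0 = 9 + 0 = 9)
L(x, G) = 4 + x (L(x, G) = x + 4 = 4 + x)
O(P, r) = 1 (O(P, r) = 4/(4 + 0) = 4/4 = 4*(¼) = 1)
v(z) = 36 (v(z) = 1 - 1*(-35) = 1 + 35 = 36)
v(45) + 1227 = 36 + 1227 = 1263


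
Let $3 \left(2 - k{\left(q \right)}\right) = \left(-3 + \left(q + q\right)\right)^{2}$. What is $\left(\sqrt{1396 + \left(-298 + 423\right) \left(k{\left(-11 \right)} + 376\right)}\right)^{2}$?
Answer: $\frac{67813}{3} \approx 22604.0$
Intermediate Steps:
$k{\left(q \right)} = 2 - \frac{\left(-3 + 2 q\right)^{2}}{3}$ ($k{\left(q \right)} = 2 - \frac{\left(-3 + \left(q + q\right)\right)^{2}}{3} = 2 - \frac{\left(-3 + 2 q\right)^{2}}{3}$)
$\left(\sqrt{1396 + \left(-298 + 423\right) \left(k{\left(-11 \right)} + 376\right)}\right)^{2} = \left(\sqrt{1396 + \left(-298 + 423\right) \left(\left(2 - \frac{\left(-3 + 2 \left(-11\right)\right)^{2}}{3}\right) + 376\right)}\right)^{2} = \left(\sqrt{1396 + 125 \left(\left(2 - \frac{\left(-3 - 22\right)^{2}}{3}\right) + 376\right)}\right)^{2} = \left(\sqrt{1396 + 125 \left(\left(2 - \frac{\left(-25\right)^{2}}{3}\right) + 376\right)}\right)^{2} = \left(\sqrt{1396 + 125 \left(\left(2 - \frac{625}{3}\right) + 376\right)}\right)^{2} = \left(\sqrt{1396 + 125 \left(- \frac{619}{3} + 376\right)}\right)^{2} = \left(\sqrt{1396 + 125 \cdot \frac{509}{3}}\right)^{2} = \left(\sqrt{1396 + \frac{63625}{3}}\right)^{2} = \left(\sqrt{\frac{67813}{3}}\right)^{2} = \left(\frac{\sqrt{203439}}{3}\right)^{2} = \frac{67813}{3}$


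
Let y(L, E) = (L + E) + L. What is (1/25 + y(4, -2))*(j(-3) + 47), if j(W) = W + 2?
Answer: 6946/25 ≈ 277.84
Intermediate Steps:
y(L, E) = E + 2*L (y(L, E) = (E + L) + L = E + 2*L)
j(W) = 2 + W
(1/25 + y(4, -2))*(j(-3) + 47) = (1/25 + (-2 + 2*4))*((2 - 3) + 47) = (1/25 + (-2 + 8))*(-1 + 47) = (1/25 + 6)*46 = (151/25)*46 = 6946/25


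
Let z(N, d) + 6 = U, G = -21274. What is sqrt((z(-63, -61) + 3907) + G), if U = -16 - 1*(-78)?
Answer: I*sqrt(17311) ≈ 131.57*I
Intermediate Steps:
U = 62 (U = -16 + 78 = 62)
z(N, d) = 56 (z(N, d) = -6 + 62 = 56)
sqrt((z(-63, -61) + 3907) + G) = sqrt((56 + 3907) - 21274) = sqrt(3963 - 21274) = sqrt(-17311) = I*sqrt(17311)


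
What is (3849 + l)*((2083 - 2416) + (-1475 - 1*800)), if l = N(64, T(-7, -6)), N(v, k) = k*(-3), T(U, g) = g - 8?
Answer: -10147728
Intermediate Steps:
T(U, g) = -8 + g
N(v, k) = -3*k
l = 42 (l = -3*(-8 - 6) = -3*(-14) = 42)
(3849 + l)*((2083 - 2416) + (-1475 - 1*800)) = (3849 + 42)*((2083 - 2416) + (-1475 - 1*800)) = 3891*(-333 + (-1475 - 800)) = 3891*(-333 - 2275) = 3891*(-2608) = -10147728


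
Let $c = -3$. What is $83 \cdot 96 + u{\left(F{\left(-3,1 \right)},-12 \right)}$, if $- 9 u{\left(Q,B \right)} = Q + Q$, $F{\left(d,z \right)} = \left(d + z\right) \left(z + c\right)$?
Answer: $\frac{71704}{9} \approx 7967.1$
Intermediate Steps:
$F{\left(d,z \right)} = \left(-3 + z\right) \left(d + z\right)$ ($F{\left(d,z \right)} = \left(d + z\right) \left(z - 3\right) = \left(d + z\right) \left(-3 + z\right) = \left(-3 + z\right) \left(d + z\right)$)
$u{\left(Q,B \right)} = - \frac{2 Q}{9}$ ($u{\left(Q,B \right)} = - \frac{Q + Q}{9} = - \frac{2 Q}{9}$)
$83 \cdot 96 + u{\left(F{\left(-3,1 \right)},-12 \right)} = 83 \cdot 96 - \frac{2 \left(1^{2} - -9 - 3 - 3\right)}{9} = 7968 - \frac{2 \left(1 + 9 - 3 - 3\right)}{9} = 7968 - \frac{8}{9} = \frac{71704}{9}$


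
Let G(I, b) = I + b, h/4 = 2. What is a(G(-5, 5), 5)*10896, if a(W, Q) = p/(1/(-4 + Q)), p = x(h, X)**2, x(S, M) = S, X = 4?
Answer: 697344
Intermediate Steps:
h = 8 (h = 4*2 = 8)
p = 64 (p = 8**2 = 64)
a(W, Q) = -256 + 64*Q (a(W, Q) = 64/(1/(-4 + Q)) = 64*(-4 + Q) = -256 + 64*Q)
a(G(-5, 5), 5)*10896 = (-256 + 64*5)*10896 = (-256 + 320)*10896 = 64*10896 = 697344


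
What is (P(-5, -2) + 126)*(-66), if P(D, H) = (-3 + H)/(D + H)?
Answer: -58542/7 ≈ -8363.1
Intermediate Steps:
P(D, H) = (-3 + H)/(D + H)
(P(-5, -2) + 126)*(-66) = ((-3 - 2)/(-5 - 2) + 126)*(-66) = (-5/(-7) + 126)*(-66) = (-1/7*(-5) + 126)*(-66) = (5/7 + 126)*(-66) = (887/7)*(-66) = -58542/7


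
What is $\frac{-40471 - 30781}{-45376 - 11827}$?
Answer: $\frac{71252}{57203} \approx 1.2456$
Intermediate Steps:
$\frac{-40471 - 30781}{-45376 - 11827} = - \frac{71252}{-45376 - 11827} = - \frac{71252}{-57203} = \left(-71252\right) \left(- \frac{1}{57203}\right) = \frac{71252}{57203}$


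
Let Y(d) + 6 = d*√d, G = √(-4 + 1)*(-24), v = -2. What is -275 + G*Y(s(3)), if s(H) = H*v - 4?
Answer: -275 - 240*√30 + 144*I*√3 ≈ -1589.5 + 249.42*I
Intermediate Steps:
G = -24*I*√3 (G = √(-3)*(-24) = (I*√3)*(-24) = -24*I*√3 ≈ -41.569*I)
s(H) = -4 - 2*H (s(H) = H*(-2) - 4 = -2*H - 4 = -4 - 2*H)
Y(d) = -6 + d^(3/2) (Y(d) = -6 + d*√d = -6 + d^(3/2))
-275 + G*Y(s(3)) = -275 + (-24*I*√3)*(-6 + (-4 - 2*3)^(3/2)) = -275 + (-24*I*√3)*(-6 + (-4 - 6)^(3/2)) = -275 + (-24*I*√3)*(-6 + (-10)^(3/2)) = -275 + (-24*I*√3)*(-6 - 10*I*√10) = -275 - 24*I*√3*(-6 - 10*I*√10)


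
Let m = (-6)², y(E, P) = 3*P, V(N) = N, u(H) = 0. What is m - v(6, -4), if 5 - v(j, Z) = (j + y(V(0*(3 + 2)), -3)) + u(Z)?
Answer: 28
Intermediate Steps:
v(j, Z) = 14 - j (v(j, Z) = 5 - ((j + 3*(-3)) + 0) = 5 - ((j - 9) + 0) = 5 - ((-9 + j) + 0) = 5 - (-9 + j) = 5 + (9 - j) = 14 - j)
m = 36
m - v(6, -4) = 36 - (14 - 1*6) = 36 - (14 - 6) = 36 - 1*8 = 36 - 8 = 28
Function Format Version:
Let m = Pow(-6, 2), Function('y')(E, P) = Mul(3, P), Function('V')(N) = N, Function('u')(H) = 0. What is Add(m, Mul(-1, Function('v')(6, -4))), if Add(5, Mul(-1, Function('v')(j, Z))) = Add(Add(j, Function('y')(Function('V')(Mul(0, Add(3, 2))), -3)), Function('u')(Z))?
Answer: 28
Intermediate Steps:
Function('v')(j, Z) = Add(14, Mul(-1, j)) (Function('v')(j, Z) = Add(5, Mul(-1, Add(Add(j, Mul(3, -3)), 0))) = Add(5, Mul(-1, Add(Add(j, -9), 0))) = Add(5, Mul(-1, Add(Add(-9, j), 0))) = Add(5, Mul(-1, Add(-9, j))) = Add(5, Add(9, Mul(-1, j))) = Add(14, Mul(-1, j)))
m = 36
Add(m, Mul(-1, Function('v')(6, -4))) = Add(36, Mul(-1, Add(14, Mul(-1, 6)))) = Add(36, Mul(-1, Add(14, -6))) = Add(36, Mul(-1, 8)) = Add(36, -8) = 28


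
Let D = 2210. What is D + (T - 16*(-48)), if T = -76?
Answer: 2902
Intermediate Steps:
D + (T - 16*(-48)) = 2210 + (-76 - 16*(-48)) = 2210 + (-76 + 768) = 2210 + 692 = 2902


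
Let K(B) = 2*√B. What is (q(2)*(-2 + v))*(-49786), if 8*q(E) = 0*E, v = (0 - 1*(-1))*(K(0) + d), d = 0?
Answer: 0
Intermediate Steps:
v = 0 (v = (0 - 1*(-1))*(2*√0 + 0) = (0 + 1)*(2*0 + 0) = 1*(0 + 0) = 1*0 = 0)
q(E) = 0 (q(E) = (0*E)/8 = (⅛)*0 = 0)
(q(2)*(-2 + v))*(-49786) = (0*(-2 + 0))*(-49786) = (0*(-2))*(-49786) = 0*(-49786) = 0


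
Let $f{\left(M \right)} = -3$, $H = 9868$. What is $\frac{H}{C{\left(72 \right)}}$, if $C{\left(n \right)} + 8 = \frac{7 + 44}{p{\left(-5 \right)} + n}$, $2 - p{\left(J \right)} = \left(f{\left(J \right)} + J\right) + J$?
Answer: $- \frac{286172}{215} \approx -1331.0$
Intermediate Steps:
$p{\left(J \right)} = 5 - 2 J$ ($p{\left(J \right)} = 2 - \left(\left(-3 + J\right) + J\right) = 2 - \left(-3 + 2 J\right) = 5 - 2 J$)
$C{\left(n \right)} = -8 + \frac{51}{15 + n}$ ($C{\left(n \right)} = -8 + \frac{7 + 44}{\left(5 - -10\right) + n} = -8 + \frac{51}{\left(5 + 10\right) + n} = -8 + \frac{51}{15 + n}$)
$\frac{H}{C{\left(72 \right)}} = \frac{9868}{\frac{1}{15 + 72} \left(-69 - 576\right)} = \frac{9868}{\frac{1}{87} \left(-69 - 576\right)} = \frac{9868}{\frac{1}{87} \left(-645\right)} = \frac{9868}{- \frac{215}{29}} = 9868 \left(- \frac{29}{215}\right) = - \frac{286172}{215}$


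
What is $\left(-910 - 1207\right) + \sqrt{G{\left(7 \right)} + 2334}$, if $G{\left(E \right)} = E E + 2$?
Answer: $-2117 + 3 \sqrt{265} \approx -2068.2$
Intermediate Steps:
$G{\left(E \right)} = 2 + E^{2}$ ($G{\left(E \right)} = E^{2} + 2 = 2 + E^{2}$)
$\left(-910 - 1207\right) + \sqrt{G{\left(7 \right)} + 2334} = \left(-910 - 1207\right) + \sqrt{\left(2 + 7^{2}\right) + 2334} = \left(-910 - 1207\right) + \sqrt{\left(2 + 49\right) + 2334} = -2117 + \sqrt{51 + 2334} = -2117 + \sqrt{2385} = -2117 + 3 \sqrt{265}$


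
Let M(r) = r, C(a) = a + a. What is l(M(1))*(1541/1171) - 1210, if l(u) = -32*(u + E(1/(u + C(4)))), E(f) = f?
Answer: -13245310/10539 ≈ -1256.8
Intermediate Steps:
C(a) = 2*a
l(u) = -32*u - 32/(8 + u) (l(u) = -32*(u + 1/(u + 2*4)) = -32*(u + 1/(u + 8)) = -32*(u + 1/(8 + u)) = -32*u - 32/(8 + u))
l(M(1))*(1541/1171) - 1210 = (32*(-1 - 1*1*(8 + 1))/(8 + 1))*(1541/1171) - 1210 = (32*(-1 - 1*1*9)/9)*(1541*(1/1171)) - 1210 = (32*(⅑)*(-1 - 9))*(1541/1171) - 1210 = (32*(⅑)*(-10))*(1541/1171) - 1210 = -320/9*1541/1171 - 1210 = -493120/10539 - 1210 = -13245310/10539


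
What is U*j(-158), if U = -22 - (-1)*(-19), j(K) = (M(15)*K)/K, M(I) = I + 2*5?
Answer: -1025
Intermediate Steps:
M(I) = 10 + I (M(I) = I + 10 = 10 + I)
j(K) = 25 (j(K) = ((10 + 15)*K)/K = (25*K)/K = 25)
U = -41 (U = -22 - 1*19 = -22 - 19 = -41)
U*j(-158) = -41*25 = -1025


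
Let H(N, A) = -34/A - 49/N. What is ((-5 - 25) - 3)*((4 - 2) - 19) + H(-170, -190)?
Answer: 1813539/3230 ≈ 561.47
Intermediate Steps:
H(N, A) = -49/N - 34/A
((-5 - 25) - 3)*((4 - 2) - 19) + H(-170, -190) = ((-5 - 25) - 3)*((4 - 2) - 19) + (-49/(-170) - 34/(-190)) = (-30 - 3)*(2 - 19) + (-49*(-1/170) - 34*(-1/190)) = -33*(-17) + (49/170 + 17/95) = 561 + 1509/3230 = 1813539/3230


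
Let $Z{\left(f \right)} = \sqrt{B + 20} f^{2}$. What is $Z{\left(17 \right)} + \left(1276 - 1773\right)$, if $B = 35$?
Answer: $-497 + 289 \sqrt{55} \approx 1646.3$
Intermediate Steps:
$Z{\left(f \right)} = \sqrt{55} f^{2}$ ($Z{\left(f \right)} = \sqrt{35 + 20} f^{2} = \sqrt{55} f^{2}$)
$Z{\left(17 \right)} + \left(1276 - 1773\right) = \sqrt{55} \cdot 17^{2} + \left(1276 - 1773\right) = \sqrt{55} \cdot 289 - 497 = 289 \sqrt{55} - 497 = -497 + 289 \sqrt{55}$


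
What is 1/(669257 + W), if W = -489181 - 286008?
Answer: -1/105932 ≈ -9.4400e-6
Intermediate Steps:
W = -775189
1/(669257 + W) = 1/(669257 - 775189) = 1/(-105932) = -1/105932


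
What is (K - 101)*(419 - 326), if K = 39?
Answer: -5766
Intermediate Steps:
(K - 101)*(419 - 326) = (39 - 101)*(419 - 326) = -62*93 = -5766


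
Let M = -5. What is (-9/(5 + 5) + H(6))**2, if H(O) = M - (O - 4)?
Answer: 6241/100 ≈ 62.410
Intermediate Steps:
H(O) = -1 - O (H(O) = -5 - (O - 4) = -5 - (-4 + O) = -5 + (4 - O) = -1 - O)
(-9/(5 + 5) + H(6))**2 = (-9/(5 + 5) + (-1 - 1*6))**2 = (-9/10 + (-1 - 6))**2 = ((1/10)*(-9) - 7)**2 = (-9/10 - 7)**2 = (-79/10)**2 = 6241/100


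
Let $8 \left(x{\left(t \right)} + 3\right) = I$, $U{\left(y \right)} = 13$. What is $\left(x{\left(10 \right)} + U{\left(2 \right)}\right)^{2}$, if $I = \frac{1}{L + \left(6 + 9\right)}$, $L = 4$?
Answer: $\frac{2313441}{23104} \approx 100.13$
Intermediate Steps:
$I = \frac{1}{19}$ ($I = \frac{1}{4 + \left(6 + 9\right)} = \frac{1}{4 + 15} = \frac{1}{19} \approx 0.052632$)
$x{\left(t \right)} = - \frac{455}{152}$ ($x{\left(t \right)} = -3 + \frac{1}{8} \cdot \frac{1}{19} = -3 + \frac{1}{152} = - \frac{455}{152}$)
$\left(x{\left(10 \right)} + U{\left(2 \right)}\right)^{2} = \left(- \frac{455}{152} + 13\right)^{2} = \left(\frac{1521}{152}\right)^{2} = \frac{2313441}{23104}$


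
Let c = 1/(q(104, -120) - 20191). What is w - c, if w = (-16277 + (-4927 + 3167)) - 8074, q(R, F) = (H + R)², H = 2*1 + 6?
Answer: -199670816/7647 ≈ -26111.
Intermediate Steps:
H = 8 (H = 2 + 6 = 8)
q(R, F) = (8 + R)²
w = -26111 (w = (-16277 - 1760) - 8074 = -18037 - 8074 = -26111)
c = -1/7647 (c = 1/((8 + 104)² - 20191) = 1/(112² - 20191) = 1/(12544 - 20191) = 1/(-7647) = -1/7647 ≈ -0.00013077)
w - c = -26111 - 1*(-1/7647) = -26111 + 1/7647 = -199670816/7647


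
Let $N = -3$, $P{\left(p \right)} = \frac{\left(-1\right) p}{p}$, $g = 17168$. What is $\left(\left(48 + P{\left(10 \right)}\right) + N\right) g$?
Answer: $755392$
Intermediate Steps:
$P{\left(p \right)} = -1$
$\left(\left(48 + P{\left(10 \right)}\right) + N\right) g = \left(\left(48 - 1\right) - 3\right) 17168 = \left(47 - 3\right) 17168 = 44 \cdot 17168 = 755392$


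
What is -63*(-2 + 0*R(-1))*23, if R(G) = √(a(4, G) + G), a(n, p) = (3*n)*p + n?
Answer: 2898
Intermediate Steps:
a(n, p) = n + 3*n*p (a(n, p) = 3*n*p + n = n + 3*n*p)
R(G) = √(4 + 13*G) (R(G) = √(4*(1 + 3*G) + G) = √((4 + 12*G) + G) = √(4 + 13*G))
-63*(-2 + 0*R(-1))*23 = -63*(-2 + 0*√(4 + 13*(-1)))*23 = -63*(-2 + 0*√(4 - 13))*23 = -63*(-2 + 0*√(-9))*23 = -63*(-2 + 0*(3*I))*23 = -63*(-2 + 0)*23 = -63*(-2)*23 = 126*23 = 2898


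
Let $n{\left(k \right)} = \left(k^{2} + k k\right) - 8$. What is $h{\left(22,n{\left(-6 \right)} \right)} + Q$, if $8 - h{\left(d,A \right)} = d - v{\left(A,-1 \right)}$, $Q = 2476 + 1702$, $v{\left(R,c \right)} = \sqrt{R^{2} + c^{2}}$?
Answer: $4164 + \sqrt{4097} \approx 4228.0$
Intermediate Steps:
$n{\left(k \right)} = -8 + 2 k^{2}$ ($n{\left(k \right)} = \left(k^{2} + k^{2}\right) - 8 = 2 k^{2} - 8 = -8 + 2 k^{2}$)
$Q = 4178$
$h{\left(d,A \right)} = 8 + \sqrt{1 + A^{2}} - d$ ($h{\left(d,A \right)} = 8 - \left(d - \sqrt{A^{2} + \left(-1\right)^{2}}\right) = 8 - \left(d - \sqrt{A^{2} + 1}\right) = 8 - \left(d - \sqrt{1 + A^{2}}\right) = 8 + \sqrt{1 + A^{2}} - d$)
$h{\left(22,n{\left(-6 \right)} \right)} + Q = \left(8 + \sqrt{1 + \left(-8 + 2 \left(-6\right)^{2}\right)^{2}} - 22\right) + 4178 = \left(8 + \sqrt{1 + \left(-8 + 2 \cdot 36\right)^{2}} - 22\right) + 4178 = \left(8 + \sqrt{1 + \left(-8 + 72\right)^{2}} - 22\right) + 4178 = \left(8 + \sqrt{1 + 64^{2}} - 22\right) + 4178 = \left(8 + \sqrt{1 + 4096} - 22\right) + 4178 = \left(8 + \sqrt{4097} - 22\right) + 4178 = \left(-14 + \sqrt{4097}\right) + 4178 = 4164 + \sqrt{4097}$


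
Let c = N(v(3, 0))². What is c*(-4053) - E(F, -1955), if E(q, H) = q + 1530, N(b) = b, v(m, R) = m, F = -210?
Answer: -37797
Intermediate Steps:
E(q, H) = 1530 + q
c = 9 (c = 3² = 9)
c*(-4053) - E(F, -1955) = 9*(-4053) - (1530 - 210) = -36477 - 1*1320 = -36477 - 1320 = -37797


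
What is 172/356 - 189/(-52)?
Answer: 19057/4628 ≈ 4.1178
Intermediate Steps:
172/356 - 189/(-52) = 172*(1/356) - 189*(-1/52) = 43/89 + 189/52 = 19057/4628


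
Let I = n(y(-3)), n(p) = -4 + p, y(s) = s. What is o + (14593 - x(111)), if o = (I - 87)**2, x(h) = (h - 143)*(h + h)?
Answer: 30533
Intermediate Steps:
x(h) = 2*h*(-143 + h) (x(h) = (-143 + h)*(2*h) = 2*h*(-143 + h))
I = -7 (I = -4 - 3 = -7)
o = 8836 (o = (-7 - 87)**2 = (-94)**2 = 8836)
o + (14593 - x(111)) = 8836 + (14593 - 2*111*(-143 + 111)) = 8836 + (14593 - 2*111*(-32)) = 8836 + (14593 - 1*(-7104)) = 8836 + (14593 + 7104) = 8836 + 21697 = 30533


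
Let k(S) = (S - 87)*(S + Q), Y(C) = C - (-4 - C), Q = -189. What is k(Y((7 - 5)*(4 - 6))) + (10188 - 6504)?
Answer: 21247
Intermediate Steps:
Y(C) = 4 + 2*C (Y(C) = C + (4 + C) = 4 + 2*C)
k(S) = (-189 + S)*(-87 + S) (k(S) = (S - 87)*(S - 189) = (-87 + S)*(-189 + S) = (-189 + S)*(-87 + S))
k(Y((7 - 5)*(4 - 6))) + (10188 - 6504) = (16443 + (4 + 2*((7 - 5)*(4 - 6)))² - 276*(4 + 2*((7 - 5)*(4 - 6)))) + (10188 - 6504) = (16443 + (4 + 2*(2*(-2)))² - 276*(4 + 2*(2*(-2)))) + 3684 = (16443 + (4 + 2*(-4))² - 276*(4 + 2*(-4))) + 3684 = (16443 + (4 - 8)² - 276*(4 - 8)) + 3684 = (16443 + (-4)² - 276*(-4)) + 3684 = (16443 + 16 + 1104) + 3684 = 17563 + 3684 = 21247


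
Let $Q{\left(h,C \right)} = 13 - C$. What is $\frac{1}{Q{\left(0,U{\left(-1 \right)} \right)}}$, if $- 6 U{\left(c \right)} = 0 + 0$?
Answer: $\frac{1}{13} \approx 0.076923$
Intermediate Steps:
$U{\left(c \right)} = 0$ ($U{\left(c \right)} = - \frac{0 + 0}{6} = \left(- \frac{1}{6}\right) 0 = 0$)
$\frac{1}{Q{\left(0,U{\left(-1 \right)} \right)}} = \frac{1}{13 - 0} = \frac{1}{13 + 0} = \frac{1}{13}$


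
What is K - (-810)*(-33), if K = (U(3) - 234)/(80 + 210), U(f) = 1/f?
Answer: -23255801/870 ≈ -26731.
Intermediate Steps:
K = -701/870 (K = (1/3 - 234)/(80 + 210) = (1/3 - 234)/290 = -701/3*1/290 = -701/870 ≈ -0.80575)
K - (-810)*(-33) = -701/870 - (-810)*(-33) = -701/870 - 81*330 = -701/870 - 26730 = -23255801/870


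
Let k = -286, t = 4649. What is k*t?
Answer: -1329614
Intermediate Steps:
k*t = -286*4649 = -1329614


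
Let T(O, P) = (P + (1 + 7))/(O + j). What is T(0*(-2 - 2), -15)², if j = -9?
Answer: 49/81 ≈ 0.60494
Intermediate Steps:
T(O, P) = (8 + P)/(-9 + O) (T(O, P) = (P + (1 + 7))/(O - 9) = (P + 8)/(-9 + O) = (8 + P)/(-9 + O))
T(0*(-2 - 2), -15)² = ((8 - 15)/(-9 + 0*(-2 - 2)))² = (-7/(-9 + 0*(-4)))² = (-7/(-9 + 0))² = (-7/(-9))² = (-⅑*(-7))² = (7/9)² = 49/81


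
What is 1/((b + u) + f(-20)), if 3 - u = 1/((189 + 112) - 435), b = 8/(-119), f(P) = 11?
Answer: 15946/222291 ≈ 0.071735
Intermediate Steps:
b = -8/119 (b = 8*(-1/119) = -8/119 ≈ -0.067227)
u = 403/134 (u = 3 - 1/((189 + 112) - 435) = 3 - 1/(301 - 435) = 3 - 1/(-134) = 3 - 1*(-1/134) = 3 + 1/134 = 403/134 ≈ 3.0075)
1/((b + u) + f(-20)) = 1/((-8/119 + 403/134) + 11) = 1/(46885/15946 + 11) = 1/(222291/15946) = 15946/222291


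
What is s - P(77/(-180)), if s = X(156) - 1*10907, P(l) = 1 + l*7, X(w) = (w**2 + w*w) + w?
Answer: 6826139/180 ≈ 37923.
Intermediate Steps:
X(w) = w + 2*w**2 (X(w) = (w**2 + w**2) + w = 2*w**2 + w = w + 2*w**2)
P(l) = 1 + 7*l
s = 37921 (s = 156*(1 + 2*156) - 1*10907 = 156*(1 + 312) - 10907 = 156*313 - 10907 = 48828 - 10907 = 37921)
s - P(77/(-180)) = 37921 - (1 + 7*(77/(-180))) = 37921 - (1 + 7*(77*(-1/180))) = 37921 - (1 + 7*(-77/180)) = 37921 - (1 - 539/180) = 37921 - 1*(-359/180) = 37921 + 359/180 = 6826139/180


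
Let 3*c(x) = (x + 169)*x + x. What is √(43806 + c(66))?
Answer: √48998 ≈ 221.35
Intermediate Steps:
c(x) = x/3 + x*(169 + x)/3 (c(x) = ((x + 169)*x + x)/3 = ((169 + x)*x + x)/3 = (x*(169 + x) + x)/3 = (x + x*(169 + x))/3 = x/3 + x*(169 + x)/3)
√(43806 + c(66)) = √(43806 + (⅓)*66*(170 + 66)) = √(43806 + (⅓)*66*236) = √(43806 + 5192) = √48998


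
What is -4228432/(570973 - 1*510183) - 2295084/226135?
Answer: -109571462668/1374674665 ≈ -79.707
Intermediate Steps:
-4228432/(570973 - 1*510183) - 2295084/226135 = -4228432/(570973 - 510183) - 2295084*1/226135 = -4228432/60790 - 2295084/226135 = -4228432*1/60790 - 2295084/226135 = -2114216/30395 - 2295084/226135 = -109571462668/1374674665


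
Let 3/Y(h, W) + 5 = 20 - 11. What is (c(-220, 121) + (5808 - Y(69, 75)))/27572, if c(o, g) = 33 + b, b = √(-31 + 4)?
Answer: 23361/110288 + 3*I*√3/27572 ≈ 0.21182 + 0.00018846*I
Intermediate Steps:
Y(h, W) = ¾ (Y(h, W) = 3/(-5 + (20 - 11)) = 3/(-5 + 9) = 3/4 = 3*(¼) = ¾)
b = 3*I*√3 (b = √(-27) = 3*I*√3 ≈ 5.1962*I)
c(o, g) = 33 + 3*I*√3
(c(-220, 121) + (5808 - Y(69, 75)))/27572 = ((33 + 3*I*√3) + (5808 - 1*¾))/27572 = ((33 + 3*I*√3) + (5808 - ¾))*(1/27572) = ((33 + 3*I*√3) + 23229/4)*(1/27572) = (23361/4 + 3*I*√3)*(1/27572) = 23361/110288 + 3*I*√3/27572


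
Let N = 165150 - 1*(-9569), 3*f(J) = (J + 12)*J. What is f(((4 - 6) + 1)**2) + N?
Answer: 524170/3 ≈ 1.7472e+5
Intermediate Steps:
f(J) = J*(12 + J)/3 (f(J) = ((J + 12)*J)/3 = ((12 + J)*J)/3 = (J*(12 + J))/3 = J*(12 + J)/3)
N = 174719 (N = 165150 + 9569 = 174719)
f(((4 - 6) + 1)**2) + N = ((4 - 6) + 1)**2*(12 + ((4 - 6) + 1)**2)/3 + 174719 = (-2 + 1)**2*(12 + (-2 + 1)**2)/3 + 174719 = (1/3)*(-1)**2*(12 + (-1)**2) + 174719 = (1/3)*1*(12 + 1) + 174719 = (1/3)*1*13 + 174719 = 13/3 + 174719 = 524170/3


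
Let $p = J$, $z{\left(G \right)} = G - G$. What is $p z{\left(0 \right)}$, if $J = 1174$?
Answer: $0$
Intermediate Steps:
$z{\left(G \right)} = 0$
$p = 1174$
$p z{\left(0 \right)} = 1174 \cdot 0 = 0$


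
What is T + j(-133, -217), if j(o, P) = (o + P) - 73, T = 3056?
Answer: 2633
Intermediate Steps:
j(o, P) = -73 + P + o (j(o, P) = (P + o) - 73 = -73 + P + o)
T + j(-133, -217) = 3056 + (-73 - 217 - 133) = 3056 - 423 = 2633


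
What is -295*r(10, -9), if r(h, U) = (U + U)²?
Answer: -95580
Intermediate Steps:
r(h, U) = 4*U² (r(h, U) = (2*U)² = 4*U²)
-295*r(10, -9) = -1180*(-9)² = -1180*81 = -295*324 = -95580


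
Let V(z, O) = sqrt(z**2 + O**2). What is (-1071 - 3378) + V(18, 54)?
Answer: -4449 + 18*sqrt(10) ≈ -4392.1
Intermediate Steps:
V(z, O) = sqrt(O**2 + z**2)
(-1071 - 3378) + V(18, 54) = (-1071 - 3378) + sqrt(54**2 + 18**2) = -4449 + sqrt(2916 + 324) = -4449 + sqrt(3240) = -4449 + 18*sqrt(10)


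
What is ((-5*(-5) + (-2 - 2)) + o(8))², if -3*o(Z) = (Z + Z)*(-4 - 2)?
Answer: 2809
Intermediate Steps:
o(Z) = 4*Z (o(Z) = -(Z + Z)*(-4 - 2)/3 = -2*Z*(-6)/3 = -(-4)*Z = 4*Z)
((-5*(-5) + (-2 - 2)) + o(8))² = ((-5*(-5) + (-2 - 2)) + 4*8)² = ((25 - 4) + 32)² = (21 + 32)² = 53² = 2809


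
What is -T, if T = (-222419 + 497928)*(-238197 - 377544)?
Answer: 169642187169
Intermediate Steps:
T = -169642187169 (T = 275509*(-615741) = -169642187169)
-T = -1*(-169642187169) = 169642187169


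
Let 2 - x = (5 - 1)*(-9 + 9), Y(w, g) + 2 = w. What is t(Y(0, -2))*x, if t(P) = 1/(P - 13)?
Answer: -2/15 ≈ -0.13333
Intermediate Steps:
Y(w, g) = -2 + w
x = 2 (x = 2 - (5 - 1)*(-9 + 9) = 2 - 4*0 = 2 - 1*0 = 2 + 0 = 2)
t(P) = 1/(-13 + P)
t(Y(0, -2))*x = 2/(-13 + (-2 + 0)) = 2/(-13 - 2) = 2/(-15) = -1/15*2 = -2/15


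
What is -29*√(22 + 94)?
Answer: -58*√29 ≈ -312.34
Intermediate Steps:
-29*√(22 + 94) = -58*√29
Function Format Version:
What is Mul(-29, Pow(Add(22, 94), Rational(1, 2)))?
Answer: Mul(-58, Pow(29, Rational(1, 2))) ≈ -312.34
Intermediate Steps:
Mul(-29, Pow(Add(22, 94), Rational(1, 2))) = Mul(-29, Pow(116, Rational(1, 2))) = Mul(-29, Mul(2, Pow(29, Rational(1, 2)))) = Mul(-58, Pow(29, Rational(1, 2)))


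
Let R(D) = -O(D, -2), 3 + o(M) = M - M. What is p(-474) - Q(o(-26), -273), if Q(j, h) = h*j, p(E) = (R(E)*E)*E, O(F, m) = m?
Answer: 448533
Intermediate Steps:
o(M) = -3 (o(M) = -3 + (M - M) = -3 + 0 = -3)
R(D) = 2 (R(D) = -1*(-2) = 2)
p(E) = 2*E² (p(E) = (2*E)*E = 2*E²)
p(-474) - Q(o(-26), -273) = 2*(-474)² - (-273)*(-3) = 2*224676 - 1*819 = 449352 - 819 = 448533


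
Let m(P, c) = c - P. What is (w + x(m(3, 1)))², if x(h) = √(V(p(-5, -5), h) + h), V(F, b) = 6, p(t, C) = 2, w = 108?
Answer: 12100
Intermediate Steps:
x(h) = √(6 + h)
(w + x(m(3, 1)))² = (108 + √(6 + (1 - 1*3)))² = (108 + √(6 + (1 - 3)))² = (108 + √(6 - 2))² = (108 + √4)² = (108 + 2)² = 110² = 12100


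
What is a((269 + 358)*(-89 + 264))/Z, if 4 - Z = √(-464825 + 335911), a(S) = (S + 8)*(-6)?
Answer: -1316796/64465 - 329199*I*√128914/64465 ≈ -20.427 - 1833.5*I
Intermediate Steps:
a(S) = -48 - 6*S (a(S) = (8 + S)*(-6) = -48 - 6*S)
Z = 4 - I*√128914 (Z = 4 - √(-464825 + 335911) = 4 - √(-128914) = 4 - I*√128914 ≈ 4.0 - 359.05*I)
a((269 + 358)*(-89 + 264))/Z = (-48 - 6*(269 + 358)*(-89 + 264))/(4 - I*√128914) = (-48 - 3762*175)/(4 - I*√128914) = (-48 - 6*109725)/(4 - I*√128914) = (-48 - 658350)/(4 - I*√128914) = -658398/(4 - I*√128914)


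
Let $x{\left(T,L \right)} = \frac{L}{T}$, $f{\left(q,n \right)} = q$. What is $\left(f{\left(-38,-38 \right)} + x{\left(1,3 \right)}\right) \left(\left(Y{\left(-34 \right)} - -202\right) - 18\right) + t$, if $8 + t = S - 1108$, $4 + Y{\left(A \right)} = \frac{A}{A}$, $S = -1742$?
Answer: $-9193$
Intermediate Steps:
$Y{\left(A \right)} = -3$ ($Y{\left(A \right)} = -4 + \frac{A}{A} = -4 + 1 = -3$)
$t = -2858$ ($t = -8 - 2850 = -2858$)
$\left(f{\left(-38,-38 \right)} + x{\left(1,3 \right)}\right) \left(\left(Y{\left(-34 \right)} - -202\right) - 18\right) + t = \left(-38 + \frac{3}{1}\right) \left(\left(-3 - -202\right) - 18\right) - 2858 = \left(-38 + 3 \cdot 1\right) \left(\left(-3 + 202\right) - 18\right) - 2858 = \left(-38 + 3\right) \left(199 - 18\right) - 2858 = \left(-35\right) 181 - 2858 = -6335 - 2858 = -9193$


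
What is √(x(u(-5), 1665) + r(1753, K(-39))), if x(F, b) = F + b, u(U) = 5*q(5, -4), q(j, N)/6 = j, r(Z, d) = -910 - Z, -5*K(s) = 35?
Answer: 4*I*√53 ≈ 29.12*I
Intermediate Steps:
K(s) = -7 (K(s) = -⅕*35 = -7)
q(j, N) = 6*j
u(U) = 150 (u(U) = 5*(6*5) = 5*30 = 150)
√(x(u(-5), 1665) + r(1753, K(-39))) = √((150 + 1665) + (-910 - 1*1753)) = √(1815 + (-910 - 1753)) = √(1815 - 2663) = √(-848) = 4*I*√53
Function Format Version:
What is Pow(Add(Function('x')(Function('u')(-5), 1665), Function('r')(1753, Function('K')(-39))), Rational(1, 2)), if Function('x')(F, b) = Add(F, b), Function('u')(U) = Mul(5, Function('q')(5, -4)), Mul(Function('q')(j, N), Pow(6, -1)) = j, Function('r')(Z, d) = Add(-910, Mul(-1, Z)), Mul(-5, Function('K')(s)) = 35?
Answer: Mul(4, I, Pow(53, Rational(1, 2))) ≈ Mul(29.120, I)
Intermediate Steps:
Function('K')(s) = -7 (Function('K')(s) = Mul(Rational(-1, 5), 35) = -7)
Function('q')(j, N) = Mul(6, j)
Function('u')(U) = 150 (Function('u')(U) = Mul(5, Mul(6, 5)) = Mul(5, 30) = 150)
Pow(Add(Function('x')(Function('u')(-5), 1665), Function('r')(1753, Function('K')(-39))), Rational(1, 2)) = Pow(Add(Add(150, 1665), Add(-910, Mul(-1, 1753))), Rational(1, 2)) = Pow(Add(1815, Add(-910, -1753)), Rational(1, 2)) = Pow(Add(1815, -2663), Rational(1, 2)) = Pow(-848, Rational(1, 2)) = Mul(4, I, Pow(53, Rational(1, 2)))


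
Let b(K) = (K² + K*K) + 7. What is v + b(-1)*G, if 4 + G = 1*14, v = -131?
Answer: -41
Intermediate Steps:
b(K) = 7 + 2*K² (b(K) = (K² + K²) + 7 = 2*K² + 7 = 7 + 2*K²)
G = 10 (G = -4 + 1*14 = -4 + 14 = 10)
v + b(-1)*G = -131 + (7 + 2*(-1)²)*10 = -131 + (7 + 2*1)*10 = -131 + (7 + 2)*10 = -131 + 9*10 = -131 + 90 = -41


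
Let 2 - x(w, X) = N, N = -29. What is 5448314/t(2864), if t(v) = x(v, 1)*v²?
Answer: 2724157/127138688 ≈ 0.021427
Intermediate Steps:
x(w, X) = 31 (x(w, X) = 2 - 1*(-29) = 2 + 29 = 31)
t(v) = 31*v²
5448314/t(2864) = 5448314/((31*2864²)) = 5448314/((31*8202496)) = 5448314/254277376 = 5448314*(1/254277376) = 2724157/127138688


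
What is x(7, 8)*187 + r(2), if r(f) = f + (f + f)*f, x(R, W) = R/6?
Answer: 1369/6 ≈ 228.17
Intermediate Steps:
x(R, W) = R/6 (x(R, W) = R*(⅙) = R/6)
r(f) = f + 2*f² (r(f) = f + (2*f)*f = f + 2*f²)
x(7, 8)*187 + r(2) = ((⅙)*7)*187 + 2*(1 + 2*2) = (7/6)*187 + 2*(1 + 4) = 1309/6 + 2*5 = 1309/6 + 10 = 1369/6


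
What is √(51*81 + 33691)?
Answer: √37822 ≈ 194.48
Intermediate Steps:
√(51*81 + 33691) = √(4131 + 33691) = √37822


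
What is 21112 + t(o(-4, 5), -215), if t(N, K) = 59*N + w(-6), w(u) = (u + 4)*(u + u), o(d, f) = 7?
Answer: 21549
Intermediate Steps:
w(u) = 2*u*(4 + u) (w(u) = (4 + u)*(2*u) = 2*u*(4 + u))
t(N, K) = 24 + 59*N (t(N, K) = 59*N + 2*(-6)*(4 - 6) = 59*N + 2*(-6)*(-2) = 59*N + 24 = 24 + 59*N)
21112 + t(o(-4, 5), -215) = 21112 + (24 + 59*7) = 21112 + (24 + 413) = 21112 + 437 = 21549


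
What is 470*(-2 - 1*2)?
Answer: -1880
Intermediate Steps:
470*(-2 - 1*2) = 470*(-2 - 2) = 470*(-4) = -1880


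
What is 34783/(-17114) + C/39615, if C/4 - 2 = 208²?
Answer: 527962917/225990370 ≈ 2.3362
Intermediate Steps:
C = 173064 (C = 8 + 4*208² = 8 + 4*43264 = 8 + 173056 = 173064)
34783/(-17114) + C/39615 = 34783/(-17114) + 173064/39615 = 34783*(-1/17114) + 173064*(1/39615) = -34783/17114 + 57688/13205 = 527962917/225990370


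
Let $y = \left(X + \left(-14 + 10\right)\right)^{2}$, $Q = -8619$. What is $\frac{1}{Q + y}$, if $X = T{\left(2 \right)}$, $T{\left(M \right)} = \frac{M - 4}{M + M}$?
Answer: $- \frac{4}{34395} \approx -0.0001163$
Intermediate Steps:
$T{\left(M \right)} = \frac{-4 + M}{2 M}$
$X = - \frac{1}{2}$ ($X = \frac{-4 + 2}{2 \cdot 2} = \frac{1}{2} \cdot \frac{1}{2} \left(-2\right) = - \frac{1}{2} \approx -0.5$)
$y = \frac{81}{4}$ ($y = \left(- \frac{1}{2} + \left(-14 + 10\right)\right)^{2} = \left(- \frac{1}{2} - 4\right)^{2} = \left(- \frac{9}{2}\right)^{2} = \frac{81}{4} \approx 20.25$)
$\frac{1}{Q + y} = \frac{1}{-8619 + \frac{81}{4}} = \frac{1}{- \frac{34395}{4}} = - \frac{4}{34395}$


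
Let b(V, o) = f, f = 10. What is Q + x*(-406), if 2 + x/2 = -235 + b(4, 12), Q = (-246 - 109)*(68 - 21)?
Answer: 167639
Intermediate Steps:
b(V, o) = 10
Q = -16685 (Q = -355*47 = -16685)
x = -454 (x = -4 + 2*(-235 + 10) = -4 + 2*(-225) = -4 - 450 = -454)
Q + x*(-406) = -16685 - 454*(-406) = -16685 + 184324 = 167639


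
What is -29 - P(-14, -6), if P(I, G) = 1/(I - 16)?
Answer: -869/30 ≈ -28.967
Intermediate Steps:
P(I, G) = 1/(-16 + I)
-29 - P(-14, -6) = -29 - 1/(-16 - 14) = -29 - 1/(-30) = -29 - 1*(-1/30) = -29 + 1/30 = -869/30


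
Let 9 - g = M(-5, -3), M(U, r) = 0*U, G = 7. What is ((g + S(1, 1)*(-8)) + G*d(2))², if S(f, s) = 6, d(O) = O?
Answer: 625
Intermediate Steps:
M(U, r) = 0
g = 9 (g = 9 - 1*0 = 9 + 0 = 9)
((g + S(1, 1)*(-8)) + G*d(2))² = ((9 + 6*(-8)) + 7*2)² = ((9 - 48) + 14)² = (-39 + 14)² = (-25)² = 625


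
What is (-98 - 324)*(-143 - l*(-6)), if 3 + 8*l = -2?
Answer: 123857/2 ≈ 61929.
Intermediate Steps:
l = -5/8 (l = -3/8 + (⅛)*(-2) = -3/8 - ¼ = -5/8 ≈ -0.62500)
(-98 - 324)*(-143 - l*(-6)) = (-98 - 324)*(-143 - 1*(-5/8)*(-6)) = -422*(-143 + (5/8)*(-6)) = -422*(-143 - 15/4) = -422*(-587/4) = 123857/2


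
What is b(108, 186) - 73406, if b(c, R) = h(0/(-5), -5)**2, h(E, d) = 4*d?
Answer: -73006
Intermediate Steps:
b(c, R) = 400 (b(c, R) = (4*(-5))**2 = (-20)**2 = 400)
b(108, 186) - 73406 = 400 - 73406 = -73006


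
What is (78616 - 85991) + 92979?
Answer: 85604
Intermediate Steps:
(78616 - 85991) + 92979 = -7375 + 92979 = 85604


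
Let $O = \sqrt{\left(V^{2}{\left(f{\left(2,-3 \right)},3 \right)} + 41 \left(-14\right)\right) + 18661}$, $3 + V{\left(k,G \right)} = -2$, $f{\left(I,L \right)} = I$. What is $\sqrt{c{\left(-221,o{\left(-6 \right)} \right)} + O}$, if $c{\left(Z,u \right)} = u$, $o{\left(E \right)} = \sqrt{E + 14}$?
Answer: $\sqrt{2 \sqrt{2} + 8 \sqrt{283}} \approx 11.722$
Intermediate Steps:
$o{\left(E \right)} = \sqrt{14 + E}$
$V{\left(k,G \right)} = -5$ ($V{\left(k,G \right)} = -3 - 2 = -5$)
$O = 8 \sqrt{283}$ ($O = \sqrt{\left(\left(-5\right)^{2} + 41 \left(-14\right)\right) + 18661} = \sqrt{\left(25 - 574\right) + 18661} = \sqrt{-549 + 18661} = \sqrt{18112} = 8 \sqrt{283} \approx 134.58$)
$\sqrt{c{\left(-221,o{\left(-6 \right)} \right)} + O} = \sqrt{\sqrt{14 - 6} + 8 \sqrt{283}} = \sqrt{\sqrt{8} + 8 \sqrt{283}} = \sqrt{2 \sqrt{2} + 8 \sqrt{283}}$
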